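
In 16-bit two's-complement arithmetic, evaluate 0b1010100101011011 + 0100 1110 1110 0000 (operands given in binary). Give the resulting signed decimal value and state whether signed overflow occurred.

0b1010100101011011 → 1010100101011011 = -22181 (signed)
0100 1110 1110 0000 → 0100111011100000 = 20192 (signed)
  1010100101011011
+ 0100111011100000
= 1111100000111011
Result 1111100000111011: MSB = 1 → 63547 − 65536 = -1989.
Addends have opposite signs, so signed overflow cannot occur.

-1989; no overflow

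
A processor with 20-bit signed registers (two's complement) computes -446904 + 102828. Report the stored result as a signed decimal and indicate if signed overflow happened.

-344076; no overflow

-446904 → 10010010111001001000
102828 → 00011001000110101100
  10010010111001001000
+ 00011001000110101100
= 10101011111111110100
Result 10101011111111110100: MSB = 1 → 704500 − 1048576 = -344076.
Addends have opposite signs, so signed overflow cannot occur.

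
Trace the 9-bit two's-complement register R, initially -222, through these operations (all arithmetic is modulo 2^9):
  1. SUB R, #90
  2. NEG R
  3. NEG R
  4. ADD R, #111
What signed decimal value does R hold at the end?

-201

Start: R = -222 = 100100010.
R = -222 − 90 = -312; wraps to 200 = 011001000
R = −(200) = -200 = 100111000
R = −(-200) = 200 = 011001000
R = 200 + 111 = 311; wraps to -201 = 100110111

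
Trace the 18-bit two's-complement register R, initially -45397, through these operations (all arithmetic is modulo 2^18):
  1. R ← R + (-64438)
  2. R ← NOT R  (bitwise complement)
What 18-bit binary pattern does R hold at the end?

011010110100001010

Start: R = -45397 = 110100111010101011.
R = -45397 + (-64438) = -109835 = 100101001011110101
R = NOT 100101001011110101 = 011010110100001010 = 109834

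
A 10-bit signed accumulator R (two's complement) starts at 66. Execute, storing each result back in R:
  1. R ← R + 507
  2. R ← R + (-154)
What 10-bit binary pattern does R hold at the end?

0110100011

Start: R = 66 = 0001000010.
R = 66 + 507 = 573; wraps to -451 = 1000111101
R = -451 + (-154) = -605; wraps to 419 = 0110100011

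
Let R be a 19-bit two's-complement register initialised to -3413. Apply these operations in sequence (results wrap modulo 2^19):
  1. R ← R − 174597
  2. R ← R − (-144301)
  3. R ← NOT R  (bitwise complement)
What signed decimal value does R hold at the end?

33708

Start: R = -3413 = 1111111001010101011.
R = -3413 − 174597 = -178010 = 1010100100010100110
R = -178010 − (-144301) = -33709 = 1110111110001010011
R = NOT 1110111110001010011 = 0001000001110101100 = 33708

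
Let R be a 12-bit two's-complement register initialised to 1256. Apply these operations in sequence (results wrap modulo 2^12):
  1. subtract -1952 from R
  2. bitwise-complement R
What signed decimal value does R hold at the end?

887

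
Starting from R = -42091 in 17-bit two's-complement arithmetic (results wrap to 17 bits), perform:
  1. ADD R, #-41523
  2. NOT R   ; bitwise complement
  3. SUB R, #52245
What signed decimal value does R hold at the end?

31368

Start: R = -42091 = 10101101110010101.
R = -42091 + (-41523) = -83614; wraps to 47458 = 01011100101100010
R = NOT 01011100101100010 = 10100011010011101 = -47459
R = -47459 − 52245 = -99704; wraps to 31368 = 00111101010001000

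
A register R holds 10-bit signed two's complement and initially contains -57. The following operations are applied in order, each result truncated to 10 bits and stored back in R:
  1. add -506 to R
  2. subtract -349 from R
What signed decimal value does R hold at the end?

Start: R = -57 = 1111000111.
R = -57 + (-506) = -563; wraps to 461 = 0111001101
R = 461 − (-349) = 810; wraps to -214 = 1100101010

-214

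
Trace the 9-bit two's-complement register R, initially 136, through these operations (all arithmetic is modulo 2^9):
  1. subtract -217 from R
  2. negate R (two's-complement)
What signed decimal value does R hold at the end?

159

Start: R = 136 = 010001000.
R = 136 − (-217) = 353; wraps to -159 = 101100001
R = −(-159) = 159 = 010011111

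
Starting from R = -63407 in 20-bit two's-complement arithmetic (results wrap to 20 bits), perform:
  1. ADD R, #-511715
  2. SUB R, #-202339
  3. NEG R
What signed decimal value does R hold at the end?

372783

Start: R = -63407 = 11110000100001010001.
R = -63407 + (-511715) = -575122; wraps to 473454 = 01110011100101101110
R = 473454 − (-202339) = 675793; wraps to -372783 = 10100100111111010001
R = −(-372783) = 372783 = 01011011000000101111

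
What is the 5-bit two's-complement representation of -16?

10000

|-16| = 16 = 10000 in 5 bits.
Invert the bits: 01111. Add 1: 10000.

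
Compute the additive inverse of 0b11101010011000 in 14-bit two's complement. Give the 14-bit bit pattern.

Invert: 00010101100111. Add 1: 00010101101000.

00010101101000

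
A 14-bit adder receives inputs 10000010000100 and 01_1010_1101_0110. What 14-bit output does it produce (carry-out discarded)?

11101101011010

  10000010000100
+ 01101011010110
= 11101101011010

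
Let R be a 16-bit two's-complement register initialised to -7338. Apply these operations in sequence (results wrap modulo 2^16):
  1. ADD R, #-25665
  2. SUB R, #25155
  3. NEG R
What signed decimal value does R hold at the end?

-7378

Start: R = -7338 = 1110001101010110.
R = -7338 + (-25665) = -33003; wraps to 32533 = 0111111100010101
R = 32533 − 25155 = 7378 = 0001110011010010
R = −(7378) = -7378 = 1110001100101110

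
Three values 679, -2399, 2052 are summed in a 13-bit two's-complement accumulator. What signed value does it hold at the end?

679 + (-2399) = -1720 (1100101001000)
-1720 + 2052 = 332 (0000101001100)

332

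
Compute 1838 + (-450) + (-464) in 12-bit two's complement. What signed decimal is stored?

924

1838 + (-450) = 1388 (010101101100)
1388 + (-464) = 924 (001110011100)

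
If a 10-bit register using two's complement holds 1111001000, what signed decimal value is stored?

-56

MSB is 1, so the value is negative.
Unsigned reading: 968. Subtract 2^10 = 1024: 968 − 1024 = -56.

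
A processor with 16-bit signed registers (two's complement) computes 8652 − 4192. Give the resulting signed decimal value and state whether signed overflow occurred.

4460; no overflow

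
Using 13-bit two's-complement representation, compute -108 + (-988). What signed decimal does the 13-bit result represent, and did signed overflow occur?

-108 → 1111110010100
-988 → 1110000100100
  1111110010100
+ 1110000100100
= 1101110111000  (discard carry-out 1)
Result 1101110111000: MSB = 1 → 7096 − 8192 = -1096.
Both addends are negative and so is the stored result: no signed overflow.

-1096; no overflow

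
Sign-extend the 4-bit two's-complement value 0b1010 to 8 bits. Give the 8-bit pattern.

11111010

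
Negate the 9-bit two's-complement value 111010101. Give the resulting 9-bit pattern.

Invert: 000101010. Add 1: 000101011.
Check: 111010101 = -43, 000101011 = 43.

000101011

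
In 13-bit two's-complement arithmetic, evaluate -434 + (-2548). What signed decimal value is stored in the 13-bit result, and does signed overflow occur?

-2982; no overflow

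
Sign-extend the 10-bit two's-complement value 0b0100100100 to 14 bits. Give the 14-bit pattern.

MSB of 0100100100 is 0; replicate it into the new high bits.
0000|0100100100 → 00000100100100 (still 292).

00000100100100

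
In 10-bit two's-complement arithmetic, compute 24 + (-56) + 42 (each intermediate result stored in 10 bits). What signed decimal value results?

24 + (-56) = -32 (1111100000)
-32 + 42 = 10 (0000001010)

10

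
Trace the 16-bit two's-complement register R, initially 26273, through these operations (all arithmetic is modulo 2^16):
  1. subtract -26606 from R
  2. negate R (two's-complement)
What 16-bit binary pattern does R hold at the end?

Start: R = 26273 = 0110011010100001.
R = 26273 − (-26606) = 52879; wraps to -12657 = 1100111010001111
R = −(-12657) = 12657 = 0011000101110001

0011000101110001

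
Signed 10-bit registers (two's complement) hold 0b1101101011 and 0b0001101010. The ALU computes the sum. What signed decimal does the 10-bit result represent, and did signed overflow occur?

-43; no overflow

0b1101101011 → 1101101011 = -149 (signed)
0b0001101010 → 0001101010 = 106 (signed)
  1101101011
+ 0001101010
= 1111010101
Result 1111010101: MSB = 1 → 981 − 1024 = -43.
Addends have opposite signs, so signed overflow cannot occur.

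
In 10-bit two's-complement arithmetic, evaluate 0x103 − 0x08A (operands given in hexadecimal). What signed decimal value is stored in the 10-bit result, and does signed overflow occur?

121; no overflow

0x103 = 0100000011 = 259 (signed)
0x08A = 0010001010 = 138 (signed)
Subtract via negate-and-add: invert 0010001010 + 1 = 1101110110 (i.e. -138).
  0100000011
+ 1101110110
= 0001111001  (discard carry-out 1)
Result 0001111001: MSB = 0 → value 121.
Addends (after negating the subtrahend) have opposite signs, so signed overflow cannot occur.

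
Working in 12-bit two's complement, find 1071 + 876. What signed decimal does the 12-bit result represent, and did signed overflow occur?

1071 → 010000101111
876 → 001101101100
  010000101111
+ 001101101100
= 011110011011
Result 011110011011: MSB = 0 → value 1947.
Both addends are non-negative and so is the stored result: no signed overflow.

1947; no overflow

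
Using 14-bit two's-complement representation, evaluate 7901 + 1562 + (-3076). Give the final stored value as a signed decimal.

6387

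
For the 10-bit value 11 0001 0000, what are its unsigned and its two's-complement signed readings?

unsigned = 784, signed = -240

Unsigned: 1100010000 = 784.
Signed: MSB=1 → 784 − 1024 = -240.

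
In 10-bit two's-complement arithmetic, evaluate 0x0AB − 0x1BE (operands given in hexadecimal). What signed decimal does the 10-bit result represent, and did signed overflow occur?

-275; no overflow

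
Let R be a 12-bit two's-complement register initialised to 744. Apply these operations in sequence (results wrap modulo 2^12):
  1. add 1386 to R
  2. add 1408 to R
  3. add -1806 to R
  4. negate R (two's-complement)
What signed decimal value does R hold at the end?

Start: R = 744 = 001011101000.
R = 744 + 1386 = 2130; wraps to -1966 = 100001010010
R = -1966 + 1408 = -558 = 110111010010
R = -558 + (-1806) = -2364; wraps to 1732 = 011011000100
R = −(1732) = -1732 = 100100111100

-1732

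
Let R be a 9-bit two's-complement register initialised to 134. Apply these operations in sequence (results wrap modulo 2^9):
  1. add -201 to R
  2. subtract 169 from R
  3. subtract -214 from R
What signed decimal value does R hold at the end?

-22

Start: R = 134 = 010000110.
R = 134 + (-201) = -67 = 110111101
R = -67 − 169 = -236 = 100010100
R = -236 − (-214) = -22 = 111101010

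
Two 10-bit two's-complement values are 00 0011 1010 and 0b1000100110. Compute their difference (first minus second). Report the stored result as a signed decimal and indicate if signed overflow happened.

00 0011 1010 → 0000111010 = 58 (signed)
0b1000100110 → 1000100110 = -474 (signed)
Subtract via negate-and-add: invert 1000100110 + 1 = 0111011010 (i.e. 474).
  0000111010
+ 0111011010
= 1000010100
Result 1000010100: MSB = 1 → 532 − 1024 = -492.
Both addends (after negating the subtrahend) are non-negative but the stored result is negative: signed overflow. The true value 58 − (-474) = 532 lies outside [-512, 511].

-492; overflow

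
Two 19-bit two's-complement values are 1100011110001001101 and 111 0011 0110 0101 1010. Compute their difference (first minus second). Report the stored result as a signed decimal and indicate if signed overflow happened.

-64013; no overflow

1100011110001001101 = -115635 (signed)
111 0011 0110 0101 1010 → 1110011011001011010 = -51622 (signed)
Subtract via negate-and-add: invert 1110011011001011010 + 1 = 0001100100110100110 (i.e. 51622).
  1100011110001001101
+ 0001100100110100110
= 1110000010111110011
Result 1110000010111110011: MSB = 1 → 460275 − 524288 = -64013.
Addends (after negating the subtrahend) have opposite signs, so signed overflow cannot occur.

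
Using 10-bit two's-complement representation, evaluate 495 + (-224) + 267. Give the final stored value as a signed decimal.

495 + (-224) = 271 (0100001111)
271 + 267 = 538 → wraps to -486 (1000011010)

-486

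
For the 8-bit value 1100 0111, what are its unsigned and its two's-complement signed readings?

unsigned = 199, signed = -57

Unsigned: 11000111 = 199.
Signed: MSB=1 → 199 − 256 = -57.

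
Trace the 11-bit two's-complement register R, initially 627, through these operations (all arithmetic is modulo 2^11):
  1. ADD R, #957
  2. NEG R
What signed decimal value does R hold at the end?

Start: R = 627 = 01001110011.
R = 627 + 957 = 1584; wraps to -464 = 11000110000
R = −(-464) = 464 = 00111010000

464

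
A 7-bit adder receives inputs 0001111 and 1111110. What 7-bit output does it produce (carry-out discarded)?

0001101

  0001111
+ 1111110
= 0001101  (discard carry-out 1)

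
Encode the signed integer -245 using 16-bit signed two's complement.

|-245| = 245 = 0000000011110101 in 16 bits.
Invert the bits: 1111111100001010. Add 1: 1111111100001011.
Check: 1111111100001011 reads as 65291 − 65536 = -245.

1111111100001011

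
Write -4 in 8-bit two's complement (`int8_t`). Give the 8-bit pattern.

11111100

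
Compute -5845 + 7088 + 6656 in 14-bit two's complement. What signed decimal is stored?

7899

-5845 + 7088 = 1243 (00010011011011)
1243 + 6656 = 7899 (01111011011011)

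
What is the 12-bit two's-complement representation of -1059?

101111011101

|-1059| = 1059 = 010000100011 in 12 bits.
Invert the bits: 101111011100. Add 1: 101111011101.
Check: 101111011101 reads as 3037 − 4096 = -1059.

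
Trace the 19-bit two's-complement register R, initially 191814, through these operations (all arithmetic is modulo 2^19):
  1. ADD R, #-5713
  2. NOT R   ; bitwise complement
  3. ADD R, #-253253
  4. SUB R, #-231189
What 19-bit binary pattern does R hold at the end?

Start: R = 191814 = 0101110110101000110.
R = 191814 + (-5713) = 186101 = 0101101011011110101
R = NOT 0101101011011110101 = 1010010100100001010 = -186102
R = -186102 + (-253253) = -439355; wraps to 84933 = 0010100101111000101
R = 84933 − (-231189) = 316122; wraps to -208166 = 1001101001011011010

1001101001011011010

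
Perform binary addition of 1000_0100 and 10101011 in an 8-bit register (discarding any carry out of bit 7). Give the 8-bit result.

00101111

  10000100
+ 10101011
= 00101111  (discard carry-out 1)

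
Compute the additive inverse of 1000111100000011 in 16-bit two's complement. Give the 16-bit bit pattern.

0111000011111101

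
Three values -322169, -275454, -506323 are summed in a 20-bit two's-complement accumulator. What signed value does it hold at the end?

-55370

-322169 + (-275454) = -597623 → wraps to 450953 (01101110000110001001)
450953 + (-506323) = -55370 (11110010011110110110)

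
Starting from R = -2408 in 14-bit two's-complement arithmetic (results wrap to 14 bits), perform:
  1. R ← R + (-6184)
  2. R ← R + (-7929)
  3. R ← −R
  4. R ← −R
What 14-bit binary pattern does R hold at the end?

11111101110111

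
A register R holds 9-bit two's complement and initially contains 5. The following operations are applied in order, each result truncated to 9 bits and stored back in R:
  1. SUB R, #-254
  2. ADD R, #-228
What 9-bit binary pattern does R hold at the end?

Start: R = 5 = 000000101.
R = 5 − (-254) = 259; wraps to -253 = 100000011
R = -253 + (-228) = -481; wraps to 31 = 000011111

000011111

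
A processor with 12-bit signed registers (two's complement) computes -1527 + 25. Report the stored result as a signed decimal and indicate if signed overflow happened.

-1527 → 101000001001
25 → 000000011001
  101000001001
+ 000000011001
= 101000100010
Result 101000100010: MSB = 1 → 2594 − 4096 = -1502.
Addends have opposite signs, so signed overflow cannot occur.

-1502; no overflow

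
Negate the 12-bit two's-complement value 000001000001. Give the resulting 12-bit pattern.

111110111111

Invert: 111110111110. Add 1: 111110111111.
Check: 000001000001 = 65, 111110111111 = -65.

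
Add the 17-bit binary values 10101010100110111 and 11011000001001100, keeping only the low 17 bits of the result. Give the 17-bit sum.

  10101010100110111
+ 11011000001001100
= 10000010110000011  (discard carry-out 1)

10000010110000011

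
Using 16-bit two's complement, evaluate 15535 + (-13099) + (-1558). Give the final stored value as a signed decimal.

878

15535 + (-13099) = 2436 (0000100110000100)
2436 + (-1558) = 878 (0000001101101110)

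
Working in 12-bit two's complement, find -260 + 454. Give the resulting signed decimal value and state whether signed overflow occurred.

194; no overflow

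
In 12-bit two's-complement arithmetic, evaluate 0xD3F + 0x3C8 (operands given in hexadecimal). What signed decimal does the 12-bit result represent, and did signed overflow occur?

0xD3F = 110100111111 = -705 (signed)
0x3C8 = 001111001000 = 968 (signed)
  110100111111
+ 001111001000
= 000100000111  (discard carry-out 1)
Result 000100000111: MSB = 0 → value 263.
Addends have opposite signs, so signed overflow cannot occur.

263; no overflow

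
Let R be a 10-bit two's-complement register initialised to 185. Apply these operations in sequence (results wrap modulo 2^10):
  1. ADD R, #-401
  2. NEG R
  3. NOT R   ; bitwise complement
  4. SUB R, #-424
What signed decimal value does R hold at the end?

207

Start: R = 185 = 0010111001.
R = 185 + (-401) = -216 = 1100101000
R = −(-216) = 216 = 0011011000
R = NOT 0011011000 = 1100100111 = -217
R = -217 − (-424) = 207 = 0011001111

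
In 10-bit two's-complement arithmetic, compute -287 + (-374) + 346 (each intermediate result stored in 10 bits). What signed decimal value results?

-315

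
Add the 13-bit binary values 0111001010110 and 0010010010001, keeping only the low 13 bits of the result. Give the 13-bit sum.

1001011100111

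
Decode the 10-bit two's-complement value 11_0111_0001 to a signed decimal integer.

-143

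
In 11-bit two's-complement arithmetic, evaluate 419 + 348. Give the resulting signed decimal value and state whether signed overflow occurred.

419 → 00110100011
348 → 00101011100
  00110100011
+ 00101011100
= 01011111111
Result 01011111111: MSB = 0 → value 767.
Both addends are non-negative and so is the stored result: no signed overflow.

767; no overflow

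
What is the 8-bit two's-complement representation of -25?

|-25| = 25 = 00011001 in 8 bits.
Invert the bits: 11100110. Add 1: 11100111.
Check: 11100111 reads as 231 − 256 = -25.

11100111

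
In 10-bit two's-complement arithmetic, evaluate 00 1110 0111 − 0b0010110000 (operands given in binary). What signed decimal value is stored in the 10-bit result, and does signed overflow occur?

55; no overflow

00 1110 0111 → 0011100111 = 231 (signed)
0b0010110000 → 0010110000 = 176 (signed)
Subtract via negate-and-add: invert 0010110000 + 1 = 1101010000 (i.e. -176).
  0011100111
+ 1101010000
= 0000110111  (discard carry-out 1)
Result 0000110111: MSB = 0 → value 55.
Addends (after negating the subtrahend) have opposite signs, so signed overflow cannot occur.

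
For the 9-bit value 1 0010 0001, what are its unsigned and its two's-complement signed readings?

unsigned = 289, signed = -223

Unsigned: 100100001 = 289.
Signed: MSB=1 → 289 − 512 = -223.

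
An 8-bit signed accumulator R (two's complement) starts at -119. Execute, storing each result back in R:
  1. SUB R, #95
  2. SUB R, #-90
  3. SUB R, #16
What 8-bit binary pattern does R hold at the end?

Start: R = -119 = 10001001.
R = -119 − 95 = -214; wraps to 42 = 00101010
R = 42 − (-90) = 132; wraps to -124 = 10000100
R = -124 − 16 = -140; wraps to 116 = 01110100

01110100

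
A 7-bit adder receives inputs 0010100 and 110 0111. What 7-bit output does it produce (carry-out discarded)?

  0010100
+ 1100111
= 1111011

1111011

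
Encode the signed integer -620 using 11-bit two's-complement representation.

10110010100

|-620| = 620 = 01001101100 in 11 bits.
Invert the bits: 10110010011. Add 1: 10110010100.
Check: 10110010100 reads as 1428 − 2048 = -620.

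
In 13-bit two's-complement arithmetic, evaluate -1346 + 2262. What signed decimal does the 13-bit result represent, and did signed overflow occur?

-1346 → 1101010111110
2262 → 0100011010110
  1101010111110
+ 0100011010110
= 0001110010100  (discard carry-out 1)
Result 0001110010100: MSB = 0 → value 916.
Addends have opposite signs, so signed overflow cannot occur.

916; no overflow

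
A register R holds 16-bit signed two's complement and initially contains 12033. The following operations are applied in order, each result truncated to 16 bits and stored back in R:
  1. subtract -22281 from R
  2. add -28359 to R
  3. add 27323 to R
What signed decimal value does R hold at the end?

Start: R = 12033 = 0010111100000001.
R = 12033 − (-22281) = 34314; wraps to -31222 = 1000011000001010
R = -31222 + (-28359) = -59581; wraps to 5955 = 0001011101000011
R = 5955 + 27323 = 33278; wraps to -32258 = 1000000111111110

-32258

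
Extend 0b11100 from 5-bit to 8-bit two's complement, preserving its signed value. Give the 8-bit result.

11111100

MSB of 11100 is 1; replicate it into the new high bits.
111|11100 → 11111100 (still -4).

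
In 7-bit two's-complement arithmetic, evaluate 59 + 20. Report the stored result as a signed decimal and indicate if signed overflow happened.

-49; overflow

59 → 0111011
20 → 0010100
  0111011
+ 0010100
= 1001111
Result 1001111: MSB = 1 → 79 − 128 = -49.
Both addends are non-negative but the stored result is negative: signed overflow. The true value 59 + 20 = 79 lies outside [-64, 63].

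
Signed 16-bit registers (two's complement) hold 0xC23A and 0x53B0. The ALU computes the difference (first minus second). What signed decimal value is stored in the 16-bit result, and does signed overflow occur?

28298; overflow

0xC23A = 1100001000111010 = -15814 (signed)
0x53B0 = 0101001110110000 = 21424 (signed)
Subtract via negate-and-add: invert 0101001110110000 + 1 = 1010110001010000 (i.e. -21424).
  1100001000111010
+ 1010110001010000
= 0110111010001010  (discard carry-out 1)
Result 0110111010001010: MSB = 0 → value 28298.
Both addends (after negating the subtrahend) are negative but the stored result is non-negative: signed overflow. The true value -15814 − 21424 = -37238 lies outside [-32768, 32767].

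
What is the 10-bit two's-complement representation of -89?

1110100111

|-89| = 89 = 0001011001 in 10 bits.
Invert the bits: 1110100110. Add 1: 1110100111.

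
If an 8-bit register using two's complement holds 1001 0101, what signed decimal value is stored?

MSB is 1, so the value is negative.
Unsigned reading: 149. Subtract 2^8 = 256: 149 − 256 = -107.

-107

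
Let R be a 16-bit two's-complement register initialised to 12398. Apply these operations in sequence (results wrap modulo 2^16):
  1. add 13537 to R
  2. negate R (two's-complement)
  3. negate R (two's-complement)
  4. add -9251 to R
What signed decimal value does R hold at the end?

Start: R = 12398 = 0011000001101110.
R = 12398 + 13537 = 25935 = 0110010101001111
R = −(25935) = -25935 = 1001101010110001
R = −(-25935) = 25935 = 0110010101001111
R = 25935 + (-9251) = 16684 = 0100000100101100

16684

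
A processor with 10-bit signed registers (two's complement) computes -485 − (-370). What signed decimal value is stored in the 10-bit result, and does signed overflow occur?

-115; no overflow

-485 → 1000011011
-370 → 1010001110
Subtract via negate-and-add: invert 1010001110 + 1 = 0101110010 (i.e. 370).
  1000011011
+ 0101110010
= 1110001101
Result 1110001101: MSB = 1 → 909 − 1024 = -115.
Addends (after negating the subtrahend) have opposite signs, so signed overflow cannot occur.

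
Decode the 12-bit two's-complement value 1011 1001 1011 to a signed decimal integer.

-1125

MSB is 1, so the value is negative.
Unsigned reading: 2971. Subtract 2^12 = 4096: 2971 − 4096 = -1125.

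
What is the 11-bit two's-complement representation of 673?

01010100001

673 is non-negative, so write it directly in 11 bits: 01010100001.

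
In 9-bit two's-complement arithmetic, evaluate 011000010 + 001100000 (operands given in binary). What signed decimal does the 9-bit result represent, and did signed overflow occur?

-222; overflow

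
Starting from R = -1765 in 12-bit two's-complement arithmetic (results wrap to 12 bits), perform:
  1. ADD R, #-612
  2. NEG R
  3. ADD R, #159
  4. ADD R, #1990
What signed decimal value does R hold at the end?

430

Start: R = -1765 = 100100011011.
R = -1765 + (-612) = -2377; wraps to 1719 = 011010110111
R = −(1719) = -1719 = 100101001001
R = -1719 + 159 = -1560 = 100111101000
R = -1560 + 1990 = 430 = 000110101110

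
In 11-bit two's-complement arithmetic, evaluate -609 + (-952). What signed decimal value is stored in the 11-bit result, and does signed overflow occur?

487; overflow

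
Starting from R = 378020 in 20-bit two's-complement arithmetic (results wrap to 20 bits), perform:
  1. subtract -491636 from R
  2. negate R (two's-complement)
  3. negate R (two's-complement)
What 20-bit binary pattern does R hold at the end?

11010100010100011000

Start: R = 378020 = 01011100010010100100.
R = 378020 − (-491636) = 869656; wraps to -178920 = 11010100010100011000
R = −(-178920) = 178920 = 00101011101011101000
R = −(178920) = -178920 = 11010100010100011000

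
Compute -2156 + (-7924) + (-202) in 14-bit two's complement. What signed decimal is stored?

-2156 + (-7924) = -10080 → wraps to 6304 (01100010100000)
6304 + (-202) = 6102 (01011111010110)

6102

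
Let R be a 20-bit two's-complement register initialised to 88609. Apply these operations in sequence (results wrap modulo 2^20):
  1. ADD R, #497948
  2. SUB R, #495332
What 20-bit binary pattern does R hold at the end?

00010110010001011001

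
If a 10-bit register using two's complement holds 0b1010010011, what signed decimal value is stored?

-365

MSB is 1, so the value is negative.
Unsigned reading: 659. Subtract 2^10 = 1024: 659 − 1024 = -365.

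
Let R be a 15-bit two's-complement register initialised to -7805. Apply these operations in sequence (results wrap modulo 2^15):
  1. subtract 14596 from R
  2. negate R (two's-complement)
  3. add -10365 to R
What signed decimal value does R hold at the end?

12036

Start: R = -7805 = 110000110000011.
R = -7805 − 14596 = -22401; wraps to 10367 = 010100001111111
R = −(10367) = -10367 = 101011110000001
R = -10367 + (-10365) = -20732; wraps to 12036 = 010111100000100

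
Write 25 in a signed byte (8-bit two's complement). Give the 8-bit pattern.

25 is non-negative, so write it directly in 8 bits: 00011001.

00011001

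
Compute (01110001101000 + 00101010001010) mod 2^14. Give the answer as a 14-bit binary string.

  01110001101000
+ 00101010001010
= 10011011110010

10011011110010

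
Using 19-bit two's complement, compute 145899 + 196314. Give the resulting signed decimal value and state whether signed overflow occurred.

-182075; overflow

145899 → 0100011100111101011
196314 → 0101111111011011010
  0100011100111101011
+ 0101111111011011010
= 1010011100011000101
Result 1010011100011000101: MSB = 1 → 342213 − 524288 = -182075.
Both addends are non-negative but the stored result is negative: signed overflow. The true value 145899 + 196314 = 342213 lies outside [-262144, 262143].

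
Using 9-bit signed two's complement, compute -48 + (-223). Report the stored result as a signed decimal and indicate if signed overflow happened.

241; overflow

-48 → 111010000
-223 → 100100001
  111010000
+ 100100001
= 011110001  (discard carry-out 1)
Result 011110001: MSB = 0 → value 241.
Both addends are negative but the stored result is non-negative: signed overflow. The true value -48 + (-223) = -271 lies outside [-256, 255].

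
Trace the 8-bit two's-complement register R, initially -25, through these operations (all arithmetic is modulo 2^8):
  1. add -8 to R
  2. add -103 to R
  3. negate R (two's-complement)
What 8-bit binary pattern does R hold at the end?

10001000

Start: R = -25 = 11100111.
R = -25 + (-8) = -33 = 11011111
R = -33 + (-103) = -136; wraps to 120 = 01111000
R = −(120) = -120 = 10001000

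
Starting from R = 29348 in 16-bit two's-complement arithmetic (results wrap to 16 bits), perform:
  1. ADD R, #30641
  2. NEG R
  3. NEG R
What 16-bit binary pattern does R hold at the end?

Start: R = 29348 = 0111001010100100.
R = 29348 + 30641 = 59989; wraps to -5547 = 1110101001010101
R = −(-5547) = 5547 = 0001010110101011
R = −(5547) = -5547 = 1110101001010101

1110101001010101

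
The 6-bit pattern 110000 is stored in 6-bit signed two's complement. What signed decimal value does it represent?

MSB is 1, so the value is negative.
Unsigned reading: 48. Subtract 2^6 = 64: 48 − 64 = -16.

-16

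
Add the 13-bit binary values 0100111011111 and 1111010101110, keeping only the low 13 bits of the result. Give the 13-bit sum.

0100010001101

  0100111011111
+ 1111010101110
= 0100010001101  (discard carry-out 1)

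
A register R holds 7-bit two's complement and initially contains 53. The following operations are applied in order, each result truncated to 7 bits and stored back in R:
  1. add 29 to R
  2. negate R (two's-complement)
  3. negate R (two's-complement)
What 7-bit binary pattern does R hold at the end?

Start: R = 53 = 0110101.
R = 53 + 29 = 82; wraps to -46 = 1010010
R = −(-46) = 46 = 0101110
R = −(46) = -46 = 1010010

1010010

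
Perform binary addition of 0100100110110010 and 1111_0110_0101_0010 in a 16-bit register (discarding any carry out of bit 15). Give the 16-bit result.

  0100100110110010
+ 1111011001010010
= 0100000000000100  (discard carry-out 1)

0100000000000100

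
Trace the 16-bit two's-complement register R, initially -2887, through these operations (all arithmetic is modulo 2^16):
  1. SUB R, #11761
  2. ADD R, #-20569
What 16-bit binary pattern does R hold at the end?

0111011001101111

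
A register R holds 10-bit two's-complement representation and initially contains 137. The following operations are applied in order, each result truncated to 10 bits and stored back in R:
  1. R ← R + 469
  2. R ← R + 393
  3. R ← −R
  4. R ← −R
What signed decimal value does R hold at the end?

Start: R = 137 = 0010001001.
R = 137 + 469 = 606; wraps to -418 = 1001011110
R = -418 + 393 = -25 = 1111100111
R = −(-25) = 25 = 0000011001
R = −(25) = -25 = 1111100111

-25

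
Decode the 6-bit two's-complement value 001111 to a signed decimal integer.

MSB is 0, so the value is non-negative: 001111 = 15.

15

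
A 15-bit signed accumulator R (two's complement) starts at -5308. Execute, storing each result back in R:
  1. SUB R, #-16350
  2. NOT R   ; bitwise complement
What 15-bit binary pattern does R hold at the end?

Start: R = -5308 = 110101101000100.
R = -5308 − (-16350) = 11042 = 010101100100010
R = NOT 010101100100010 = 101010011011101 = -11043

101010011011101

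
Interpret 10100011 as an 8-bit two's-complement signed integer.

MSB is 1, so the value is negative.
Unsigned reading: 163. Subtract 2^8 = 256: 163 − 256 = -93.

-93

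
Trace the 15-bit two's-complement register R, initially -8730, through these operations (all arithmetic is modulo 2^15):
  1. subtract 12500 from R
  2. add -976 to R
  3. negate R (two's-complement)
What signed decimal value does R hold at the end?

Start: R = -8730 = 101110111100110.
R = -8730 − 12500 = -21230; wraps to 11538 = 010110100010010
R = 11538 + (-976) = 10562 = 010100101000010
R = −(10562) = -10562 = 101011010111110

-10562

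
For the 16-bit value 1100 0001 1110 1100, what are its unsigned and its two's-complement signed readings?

Unsigned: 1100000111101100 = 49644.
Signed: MSB=1 → 49644 − 65536 = -15892.

unsigned = 49644, signed = -15892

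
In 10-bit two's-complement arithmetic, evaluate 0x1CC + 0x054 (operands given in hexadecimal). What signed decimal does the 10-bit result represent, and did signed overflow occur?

0x1CC = 0111001100 = 460 (signed)
0x054 = 0001010100 = 84 (signed)
  0111001100
+ 0001010100
= 1000100000
Result 1000100000: MSB = 1 → 544 − 1024 = -480.
Both addends are non-negative but the stored result is negative: signed overflow. The true value 460 + 84 = 544 lies outside [-512, 511].

-480; overflow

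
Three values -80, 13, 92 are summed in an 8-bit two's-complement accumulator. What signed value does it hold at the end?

-80 + 13 = -67 (10111101)
-67 + 92 = 25 (00011001)

25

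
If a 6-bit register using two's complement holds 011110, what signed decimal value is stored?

30

MSB is 0, so the value is non-negative: 011110 = 30.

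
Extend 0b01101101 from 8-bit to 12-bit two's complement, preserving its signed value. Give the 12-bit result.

000001101101

MSB of 01101101 is 0; replicate it into the new high bits.
0000|01101101 → 000001101101 (still 109).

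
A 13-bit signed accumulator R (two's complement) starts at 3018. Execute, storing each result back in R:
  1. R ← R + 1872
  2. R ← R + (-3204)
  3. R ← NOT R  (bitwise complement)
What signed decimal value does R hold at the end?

-1687

Start: R = 3018 = 0101111001010.
R = 3018 + 1872 = 4890; wraps to -3302 = 1001100011010
R = -3302 + (-3204) = -6506; wraps to 1686 = 0011010010110
R = NOT 0011010010110 = 1100101101001 = -1687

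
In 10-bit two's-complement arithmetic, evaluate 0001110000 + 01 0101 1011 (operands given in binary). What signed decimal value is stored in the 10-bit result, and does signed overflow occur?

459; no overflow

0001110000 = 112 (signed)
01 0101 1011 → 0101011011 = 347 (signed)
  0001110000
+ 0101011011
= 0111001011
Result 0111001011: MSB = 0 → value 459.
Both addends are non-negative and so is the stored result: no signed overflow.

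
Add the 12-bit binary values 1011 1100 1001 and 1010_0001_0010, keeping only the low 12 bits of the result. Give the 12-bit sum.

010111011011

  101111001001
+ 101000010010
= 010111011011  (discard carry-out 1)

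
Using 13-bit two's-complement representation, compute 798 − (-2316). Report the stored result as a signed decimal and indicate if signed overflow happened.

3114; no overflow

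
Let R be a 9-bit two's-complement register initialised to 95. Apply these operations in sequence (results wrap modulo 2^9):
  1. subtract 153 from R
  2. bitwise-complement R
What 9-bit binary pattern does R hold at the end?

Start: R = 95 = 001011111.
R = 95 − 153 = -58 = 111000110
R = NOT 111000110 = 000111001 = 57

000111001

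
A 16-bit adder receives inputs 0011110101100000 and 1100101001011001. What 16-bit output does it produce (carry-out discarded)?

0000011110111001

  0011110101100000
+ 1100101001011001
= 0000011110111001  (discard carry-out 1)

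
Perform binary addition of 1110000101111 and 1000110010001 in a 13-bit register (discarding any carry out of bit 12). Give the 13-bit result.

0110111000000

  1110000101111
+ 1000110010001
= 0110111000000  (discard carry-out 1)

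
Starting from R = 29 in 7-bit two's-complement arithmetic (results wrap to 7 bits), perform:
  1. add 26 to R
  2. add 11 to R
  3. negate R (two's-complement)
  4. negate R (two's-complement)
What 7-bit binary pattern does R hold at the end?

Start: R = 29 = 0011101.
R = 29 + 26 = 55 = 0110111
R = 55 + 11 = 66; wraps to -62 = 1000010
R = −(-62) = 62 = 0111110
R = −(62) = -62 = 1000010

1000010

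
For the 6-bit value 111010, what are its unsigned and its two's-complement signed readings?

unsigned = 58, signed = -6

Unsigned: 111010 = 58.
Signed: MSB=1 → 58 − 64 = -6.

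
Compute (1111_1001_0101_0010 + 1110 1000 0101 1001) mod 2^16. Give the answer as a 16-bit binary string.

1110000110101011

  1111100101010010
+ 1110100001011001
= 1110000110101011  (discard carry-out 1)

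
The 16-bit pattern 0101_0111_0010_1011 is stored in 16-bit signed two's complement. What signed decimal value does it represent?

22315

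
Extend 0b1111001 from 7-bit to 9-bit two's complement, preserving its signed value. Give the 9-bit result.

MSB of 1111001 is 1; replicate it into the new high bits.
11|1111001 → 111111001 (still -7).

111111001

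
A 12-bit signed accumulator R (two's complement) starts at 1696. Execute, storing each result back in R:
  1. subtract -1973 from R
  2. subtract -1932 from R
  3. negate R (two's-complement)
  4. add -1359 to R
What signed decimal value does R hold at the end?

Start: R = 1696 = 011010100000.
R = 1696 − (-1973) = 3669; wraps to -427 = 111001010101
R = -427 − (-1932) = 1505 = 010111100001
R = −(1505) = -1505 = 101000011111
R = -1505 + (-1359) = -2864; wraps to 1232 = 010011010000

1232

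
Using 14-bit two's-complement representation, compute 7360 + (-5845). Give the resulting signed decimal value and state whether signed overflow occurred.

1515; no overflow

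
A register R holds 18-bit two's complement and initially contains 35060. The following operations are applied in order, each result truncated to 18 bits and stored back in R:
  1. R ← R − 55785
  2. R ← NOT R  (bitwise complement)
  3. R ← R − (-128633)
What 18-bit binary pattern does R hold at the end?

100100011101101101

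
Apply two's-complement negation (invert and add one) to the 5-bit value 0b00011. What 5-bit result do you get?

11101

Invert: 11100. Add 1: 11101.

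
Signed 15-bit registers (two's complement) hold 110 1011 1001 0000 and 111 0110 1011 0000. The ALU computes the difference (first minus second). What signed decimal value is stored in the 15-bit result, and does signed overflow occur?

110 1011 1001 0000 → 110101110010000 = -5232 (signed)
111 0110 1011 0000 → 111011010110000 = -2384 (signed)
Subtract via negate-and-add: invert 111011010110000 + 1 = 000100101010000 (i.e. 2384).
  110101110010000
+ 000100101010000
= 111010011100000
Result 111010011100000: MSB = 1 → 29920 − 32768 = -2848.
Addends (after negating the subtrahend) have opposite signs, so signed overflow cannot occur.

-2848; no overflow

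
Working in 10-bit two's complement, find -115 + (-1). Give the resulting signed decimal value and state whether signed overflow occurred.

-116; no overflow

-115 → 1110001101
-1 → 1111111111
  1110001101
+ 1111111111
= 1110001100  (discard carry-out 1)
Result 1110001100: MSB = 1 → 908 − 1024 = -116.
Both addends are negative and so is the stored result: no signed overflow.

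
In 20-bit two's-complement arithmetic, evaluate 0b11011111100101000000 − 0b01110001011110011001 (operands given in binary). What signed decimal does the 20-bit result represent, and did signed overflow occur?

0b11011111100101000000 → 11011111100101000000 = -132800 (signed)
0b01110001011110011001 → 01110001011110011001 = 464793 (signed)
Subtract via negate-and-add: invert 01110001011110011001 + 1 = 10001110100001100111 (i.e. -464793).
  11011111100101000000
+ 10001110100001100111
= 01101110000110100111  (discard carry-out 1)
Result 01101110000110100111: MSB = 0 → value 450983.
Both addends (after negating the subtrahend) are negative but the stored result is non-negative: signed overflow. The true value -132800 − 464793 = -597593 lies outside [-524288, 524287].

450983; overflow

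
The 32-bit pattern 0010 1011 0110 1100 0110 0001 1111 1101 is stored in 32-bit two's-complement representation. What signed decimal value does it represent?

MSB is 0, so the value is non-negative: 00101011011011000110000111111101 = 728523261.

728523261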